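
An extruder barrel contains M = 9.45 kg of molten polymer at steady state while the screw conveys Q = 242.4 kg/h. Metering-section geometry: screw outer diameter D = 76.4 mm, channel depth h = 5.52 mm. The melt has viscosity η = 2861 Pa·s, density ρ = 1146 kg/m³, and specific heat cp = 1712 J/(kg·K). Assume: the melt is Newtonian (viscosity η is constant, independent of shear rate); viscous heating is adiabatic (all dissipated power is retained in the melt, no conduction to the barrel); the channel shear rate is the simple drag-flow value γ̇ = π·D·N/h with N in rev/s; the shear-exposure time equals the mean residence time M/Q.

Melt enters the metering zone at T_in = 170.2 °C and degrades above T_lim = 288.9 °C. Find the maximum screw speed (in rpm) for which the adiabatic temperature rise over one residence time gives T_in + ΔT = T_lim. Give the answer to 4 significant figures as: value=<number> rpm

value=33.23 rpm

Convert throughput: Q = 242.4 kg/h = 242.4/3600 = 0.0673333 kg/s
Mean residence time: t_res = M/Q_s = 9.45 kg / 0.0673333 kg/s = 140.347 s
Geometry in SI: D = 76.4 mm → 0.0764 m, h = 5.52 mm → 0.00552 m
Allowable rise: ΔT_a = T_lim − T_in = 288.9 − 170.2 = 118.7 K
γ̇_max² = ΔT_a·ρ·cp/(η·t_res) = 118.7·1146·1712/(2861·140.347) = 579.989 s⁻²
γ̇_max = sqrt(579.989) = 24.083 s⁻¹
Solve γ̇ = πDN/h for N: N_max = γ̇_max·h/(π·D) = 24.083 × 0.00552 / (π × 0.0764) = 0.553867 rev/s = 33.232 rpm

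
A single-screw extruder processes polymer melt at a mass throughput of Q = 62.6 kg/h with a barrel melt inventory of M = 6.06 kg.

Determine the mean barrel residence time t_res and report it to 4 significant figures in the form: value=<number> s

Q_s = Q / 3600 = 62.6 / 3600 = 0.0173889 kg/s
t_res = M / Q_s = 6.06 ÷ 0.0173889 = 348.498 s

value=348.5 s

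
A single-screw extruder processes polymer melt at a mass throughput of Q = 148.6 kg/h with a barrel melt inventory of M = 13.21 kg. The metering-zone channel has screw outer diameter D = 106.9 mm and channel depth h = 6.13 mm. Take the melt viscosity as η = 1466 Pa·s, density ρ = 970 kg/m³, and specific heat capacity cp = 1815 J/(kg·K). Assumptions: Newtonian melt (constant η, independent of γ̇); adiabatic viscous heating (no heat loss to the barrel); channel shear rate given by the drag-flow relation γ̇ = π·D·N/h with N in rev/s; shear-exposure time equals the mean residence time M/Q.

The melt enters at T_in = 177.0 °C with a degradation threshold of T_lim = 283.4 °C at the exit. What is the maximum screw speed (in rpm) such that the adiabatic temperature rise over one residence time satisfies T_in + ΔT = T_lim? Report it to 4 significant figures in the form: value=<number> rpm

Throughput in SI: Q_s = 148.6 kg/h ÷ 3600 s/h = 0.0412778 kg/s
t_res = M / Q_s = 13.21 / 0.0412778 = 320.027 s
Convert to metres: D = 0.1069 m, h = 0.00613 m
ΔT_a = T_lim − T_in = 283.4 °C − 177.0 °C = 106.4 K
Invert ΔT = ηγ̇²t_res/(ρcp) for γ̇: γ̇_max² = ΔT_a ρ cp / (η t_res) = 106.4·970·1815 / (1466·320.027) = 399.273 s⁻²
γ̇_max = sqrt(399.273) = 19.9818 s⁻¹
N_max = γ̇_max h / (πD) = 19.9818·0.00613/(π·0.1069) = 0.364727 rev/s → ×60 = 21.8836 rpm

value=21.88 rpm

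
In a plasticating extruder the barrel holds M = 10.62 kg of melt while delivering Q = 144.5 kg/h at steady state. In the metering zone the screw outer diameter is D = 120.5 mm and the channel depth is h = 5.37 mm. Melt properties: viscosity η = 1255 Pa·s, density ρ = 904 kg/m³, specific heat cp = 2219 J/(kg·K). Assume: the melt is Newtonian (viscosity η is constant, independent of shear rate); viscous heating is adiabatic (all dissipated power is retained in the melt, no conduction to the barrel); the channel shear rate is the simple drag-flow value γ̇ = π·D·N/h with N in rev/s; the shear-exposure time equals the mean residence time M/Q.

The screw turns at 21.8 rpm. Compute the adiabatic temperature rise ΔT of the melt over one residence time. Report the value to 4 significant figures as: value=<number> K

value=108.6 K

Convert throughput: Q = 144.5 kg/h = 144.5/3600 = 0.0401389 kg/s
t_res = M / Q_s = 10.62 ÷ 0.0401389 = 264.581 s
D = 120.5 mm = 0.1205 m;  h = 5.37 mm = 0.00537 m;  N = 21.8 rpm / 60 = 0.363333 rev/s
Shear rate: γ̇ = πDN/h = π·0.1205·0.363333/0.00537 = 25.6134 s⁻¹
ΔT = η·γ̇²·t_res/(ρ·cp) = [1255 × 25.6134² × 264.581] / [904 × 2219] = 108.596 K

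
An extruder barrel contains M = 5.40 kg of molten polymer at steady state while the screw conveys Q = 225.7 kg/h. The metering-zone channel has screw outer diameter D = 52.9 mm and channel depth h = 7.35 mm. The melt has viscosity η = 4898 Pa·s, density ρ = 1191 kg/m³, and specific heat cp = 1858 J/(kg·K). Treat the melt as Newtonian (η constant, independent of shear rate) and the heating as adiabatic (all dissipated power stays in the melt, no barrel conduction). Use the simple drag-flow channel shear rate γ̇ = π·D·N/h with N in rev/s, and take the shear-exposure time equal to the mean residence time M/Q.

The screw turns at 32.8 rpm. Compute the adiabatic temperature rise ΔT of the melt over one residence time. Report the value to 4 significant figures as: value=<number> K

Convert throughput: Q = 225.7 kg/h = 225.7/3600 = 0.0626944 kg/s
t_res = M / Q_s = 5.40 / 0.0626944 = 86.132 s
Geometry in metres: D = 52.9 mm → 0.0529 m, h = 7.35 mm → 0.00735 m; screw speed N = 32.8 rpm = 0.546667 rev/s
γ̇ = π D N / h = (π)(0.0529)(0.546667) / 0.00735 = 12.3606 s⁻¹
ΔT = η·γ̇²·t_res/(ρ·cp) = [4898 × 12.3606² × 86.132] / [1191 × 1858] = 29.1278 K

value=29.13 K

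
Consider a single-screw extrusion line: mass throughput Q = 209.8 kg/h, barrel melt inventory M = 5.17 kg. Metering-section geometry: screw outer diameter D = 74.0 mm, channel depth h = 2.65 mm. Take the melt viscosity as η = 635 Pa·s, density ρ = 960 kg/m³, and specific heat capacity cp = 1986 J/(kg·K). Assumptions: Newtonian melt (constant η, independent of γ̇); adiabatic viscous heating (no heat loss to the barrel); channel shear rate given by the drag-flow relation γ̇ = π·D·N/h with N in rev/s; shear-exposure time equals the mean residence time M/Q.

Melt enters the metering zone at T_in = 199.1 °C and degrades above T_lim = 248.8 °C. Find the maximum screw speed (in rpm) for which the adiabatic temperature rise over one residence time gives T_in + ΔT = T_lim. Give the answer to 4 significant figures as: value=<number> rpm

Q_s = Q / 3600 = 209.8 / 3600 = 0.0582778 kg/s
t_res = M / Q_s = 5.17 ÷ 0.0582778 = 88.7131 s
Convert to metres: D = 0.074 m, h = 0.00265 m
ΔT_a = T_lim − T_in = 248.8 °C − 199.1 °C = 49.7 K
γ̇_max² = ΔT_a·ρ·cp / (η·t_res) = [49.7 × 960 × 1986] / [635 × 88.7131] = 1682.08 s⁻²
γ̇_max = sqrt(1682.08) = 41.0131 s⁻¹
N_max = γ̇_max·h / (π·D) = 41.0131 · 0.00265 / (π · 0.074) = 0.467506 rev/s = 28.0504 rpm

value=28.05 rpm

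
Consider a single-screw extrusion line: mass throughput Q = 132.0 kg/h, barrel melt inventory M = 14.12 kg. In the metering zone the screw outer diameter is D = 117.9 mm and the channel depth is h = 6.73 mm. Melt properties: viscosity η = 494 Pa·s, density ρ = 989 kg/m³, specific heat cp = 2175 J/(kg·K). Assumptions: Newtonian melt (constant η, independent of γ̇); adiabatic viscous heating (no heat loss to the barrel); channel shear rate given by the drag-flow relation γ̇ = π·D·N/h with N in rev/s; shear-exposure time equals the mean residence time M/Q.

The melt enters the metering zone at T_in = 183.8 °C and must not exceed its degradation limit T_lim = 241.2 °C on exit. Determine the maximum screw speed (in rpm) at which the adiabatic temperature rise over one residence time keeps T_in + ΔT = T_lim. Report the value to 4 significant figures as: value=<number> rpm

Throughput in SI: Q_s = 132.0 kg/h ÷ 3600 s/h = 0.0366667 kg/s
t_res = M / Q_s = 14.12 / 0.0366667 = 385.091 s
Geometry in SI: D = 117.9 mm → 0.1179 m, h = 6.73 mm → 0.00673 m
ΔT_a = T_lim − T_in = 241.2 − 183.8 = 57.4 K
γ̇_max² = ΔT_a·ρ·cp/(η·t_res) = 57.4·989·2175/(494·385.091) = 649.049 s⁻²
γ̇_max = sqrt(649.049) = 25.4764 s⁻¹
Solve γ̇ = πDN/h for N: N_max = γ̇_max·h/(π·D) = 25.4764 × 0.00673 / (π × 0.1179) = 0.462903 rev/s = 27.7742 rpm

value=27.77 rpm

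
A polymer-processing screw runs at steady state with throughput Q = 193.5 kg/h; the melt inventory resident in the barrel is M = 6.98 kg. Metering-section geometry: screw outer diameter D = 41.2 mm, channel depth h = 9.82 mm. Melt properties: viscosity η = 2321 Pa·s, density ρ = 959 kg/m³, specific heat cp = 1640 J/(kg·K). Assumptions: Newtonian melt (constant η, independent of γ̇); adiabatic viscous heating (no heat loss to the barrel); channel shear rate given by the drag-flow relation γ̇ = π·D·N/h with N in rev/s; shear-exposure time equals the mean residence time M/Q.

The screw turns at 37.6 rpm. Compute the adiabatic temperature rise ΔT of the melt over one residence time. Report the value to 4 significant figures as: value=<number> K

value=13.07 K

Throughput in SI: Q_s = 193.5 kg/h ÷ 3600 s/h = 0.05375 kg/s
t_res = M / Q_s = 6.98 ÷ 0.05375 = 129.86 s
Convert to SI: D = 0.0412 m, h = 0.00982 m, N = 37.6/60 = 0.626667 rev/s
γ̇ = π·D·N / h = π · 0.0412 · 0.626667 / 0.00982 = 8.25985 s⁻¹
ΔT = η·γ̇²·t_res / (ρ·cp) = 2321 · (8.25985)² · 129.86 / (959 · 1640) = 13.0748 K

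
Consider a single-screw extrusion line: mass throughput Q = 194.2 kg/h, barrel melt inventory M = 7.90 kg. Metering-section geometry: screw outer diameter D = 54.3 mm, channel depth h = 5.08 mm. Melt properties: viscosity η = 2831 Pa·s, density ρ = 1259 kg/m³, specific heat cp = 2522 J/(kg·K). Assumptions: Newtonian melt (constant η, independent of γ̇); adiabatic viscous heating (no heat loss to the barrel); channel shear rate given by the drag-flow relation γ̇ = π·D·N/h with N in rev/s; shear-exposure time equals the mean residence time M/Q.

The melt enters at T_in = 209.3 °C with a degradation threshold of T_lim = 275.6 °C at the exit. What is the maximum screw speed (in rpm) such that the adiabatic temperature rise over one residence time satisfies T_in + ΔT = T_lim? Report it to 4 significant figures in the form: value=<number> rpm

Throughput in SI: Q_s = 194.2 kg/h ÷ 3600 s/h = 0.0539444 kg/s
t_res = M / Q_s = 7.90 ÷ 0.0539444 = 146.447 s
Geometry in SI: D = 54.3 mm → 0.0543 m, h = 5.08 mm → 0.00508 m
ΔT_a = T_lim − T_in = 275.6 − 209.3 = 66.3 K
Invert ΔT = ηγ̇²t_res/(ρcp) for γ̇: γ̇_max² = ΔT_a ρ cp / (η t_res) = 66.3·1259·2522 / (2831·146.447) = 507.767 s⁻²
γ̇_max = sqrt(507.767) = 22.5337 s⁻¹
N_max = γ̇_max·h / (π·D) = 22.5337 · 0.00508 / (π · 0.0543) = 0.671036 rev/s = 40.2622 rpm

value=40.26 rpm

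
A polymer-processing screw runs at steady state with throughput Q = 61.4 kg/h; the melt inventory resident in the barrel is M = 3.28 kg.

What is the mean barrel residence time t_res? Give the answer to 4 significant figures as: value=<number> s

Throughput in SI: Q_s = 61.4 kg/h ÷ 3600 s/h = 0.0170556 kg/s
t_res = M / Q_s = 3.28 ÷ 0.0170556 = 192.313 s

value=192.3 s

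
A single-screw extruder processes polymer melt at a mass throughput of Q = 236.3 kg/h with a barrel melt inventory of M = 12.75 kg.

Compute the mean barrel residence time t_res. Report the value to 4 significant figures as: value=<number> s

value=194.2 s

Throughput in SI: Q_s = 236.3 kg/h ÷ 3600 s/h = 0.0656389 kg/s
t_res = M / Q_s = 12.75 / 0.0656389 = 194.245 s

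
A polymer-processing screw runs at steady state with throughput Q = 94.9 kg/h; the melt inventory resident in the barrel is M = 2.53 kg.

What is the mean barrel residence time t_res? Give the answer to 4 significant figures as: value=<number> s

value=95.97 s

Convert throughput: Q = 94.9 kg/h = 94.9/3600 = 0.0263611 kg/s
Mean residence time: t_res = M/Q_s = 2.53 kg / 0.0263611 kg/s = 95.9747 s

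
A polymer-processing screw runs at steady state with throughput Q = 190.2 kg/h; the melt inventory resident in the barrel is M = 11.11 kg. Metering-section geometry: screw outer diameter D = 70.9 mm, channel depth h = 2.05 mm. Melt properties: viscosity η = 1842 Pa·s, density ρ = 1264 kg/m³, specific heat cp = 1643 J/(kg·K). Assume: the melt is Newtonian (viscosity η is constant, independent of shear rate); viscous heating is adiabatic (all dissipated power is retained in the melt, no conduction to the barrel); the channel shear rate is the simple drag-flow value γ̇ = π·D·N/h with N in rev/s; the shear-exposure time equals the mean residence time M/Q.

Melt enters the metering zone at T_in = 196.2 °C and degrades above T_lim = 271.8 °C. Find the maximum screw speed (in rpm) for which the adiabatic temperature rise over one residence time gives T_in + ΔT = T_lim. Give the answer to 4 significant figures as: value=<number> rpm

value=11.12 rpm

Throughput in SI: Q_s = 190.2 kg/h ÷ 3600 s/h = 0.0528333 kg/s
t_res = M / Q_s = 11.11 / 0.0528333 = 210.284 s
Geometry in SI: D = 70.9 mm → 0.0709 m, h = 2.05 mm → 0.00205 m
ΔT_a = T_lim − T_in = 271.8 °C − 196.2 °C = 75.6 K
Invert ΔT = ηγ̇²t_res/(ρcp) for γ̇: γ̇_max² = ΔT_a ρ cp / (η t_res) = 75.6·1264·1643 / (1842·210.284) = 405.332 s⁻²
Take the square root: γ̇_max = √(405.332) = 20.1329 s⁻¹
Solve γ̇ = πDN/h for N: N_max = γ̇_max·h/(π·D) = 20.1329 × 0.00205 / (π × 0.0709) = 0.185295 rev/s = 11.1177 rpm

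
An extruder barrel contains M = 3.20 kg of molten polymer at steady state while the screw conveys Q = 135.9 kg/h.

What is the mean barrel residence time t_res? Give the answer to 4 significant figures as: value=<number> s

value=84.77 s

Q_s = Q / 3600 = 135.9 / 3600 = 0.03775 kg/s
t_res = M / Q_s = 3.20 / 0.03775 = 84.7682 s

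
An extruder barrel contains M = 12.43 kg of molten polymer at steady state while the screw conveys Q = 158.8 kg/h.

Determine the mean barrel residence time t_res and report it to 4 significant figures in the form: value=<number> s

Throughput in SI: Q_s = 158.8 kg/h ÷ 3600 s/h = 0.0441111 kg/s
t_res = M / Q_s = 12.43 / 0.0441111 = 281.788 s

value=281.8 s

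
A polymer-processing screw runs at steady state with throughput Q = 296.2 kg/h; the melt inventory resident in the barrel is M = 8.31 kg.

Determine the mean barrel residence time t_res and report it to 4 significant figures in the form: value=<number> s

value=101.0 s

Q_s = Q / 3600 = 296.2 / 3600 = 0.0822778 kg/s
t_res = M / Q_s = 8.31 / 0.0822778 = 100.999 s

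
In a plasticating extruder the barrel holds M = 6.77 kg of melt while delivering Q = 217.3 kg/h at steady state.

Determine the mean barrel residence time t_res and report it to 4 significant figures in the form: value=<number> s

Throughput in SI: Q_s = 217.3 kg/h ÷ 3600 s/h = 0.0603611 kg/s
t_res = M / Q_s = 6.77 / 0.0603611 = 112.158 s

value=112.2 s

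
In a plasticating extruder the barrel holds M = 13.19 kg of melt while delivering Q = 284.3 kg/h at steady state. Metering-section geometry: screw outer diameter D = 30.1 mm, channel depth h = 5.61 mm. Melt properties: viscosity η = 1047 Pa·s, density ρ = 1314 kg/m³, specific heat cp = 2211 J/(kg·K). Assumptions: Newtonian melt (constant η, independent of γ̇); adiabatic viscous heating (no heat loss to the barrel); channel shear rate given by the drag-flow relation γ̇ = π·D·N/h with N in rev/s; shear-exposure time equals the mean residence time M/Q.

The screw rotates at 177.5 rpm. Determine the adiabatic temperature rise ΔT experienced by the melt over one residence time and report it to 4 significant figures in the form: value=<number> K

value=149.7 K

Throughput in SI: Q_s = 284.3 kg/h ÷ 3600 s/h = 0.0789722 kg/s
Mean residence time: t_res = M/Q_s = 13.19 kg / 0.0789722 kg/s = 167.021 s
Convert to SI: D = 0.0301 m, h = 0.00561 m, N = 177.5/60 = 2.95833 rev/s
Shear rate: γ̇ = πDN/h = π·0.0301·2.95833/0.00561 = 49.8656 s⁻¹
ΔT = η·γ̇²·t_res / (ρ·cp) = 1047 · (49.8656)² · 167.021 / (1314 · 2211) = 149.67 K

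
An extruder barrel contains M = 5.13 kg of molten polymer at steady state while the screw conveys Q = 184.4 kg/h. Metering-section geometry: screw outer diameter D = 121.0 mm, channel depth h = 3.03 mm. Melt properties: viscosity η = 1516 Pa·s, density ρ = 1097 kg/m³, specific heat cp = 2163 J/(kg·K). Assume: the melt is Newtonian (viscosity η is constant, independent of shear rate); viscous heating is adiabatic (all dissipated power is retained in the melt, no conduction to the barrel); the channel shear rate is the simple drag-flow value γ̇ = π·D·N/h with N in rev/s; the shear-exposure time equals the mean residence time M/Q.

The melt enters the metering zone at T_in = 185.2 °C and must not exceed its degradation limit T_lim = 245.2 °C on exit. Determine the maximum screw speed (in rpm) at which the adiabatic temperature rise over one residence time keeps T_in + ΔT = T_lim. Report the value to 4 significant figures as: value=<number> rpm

Convert throughput: Q = 184.4 kg/h = 184.4/3600 = 0.0512222 kg/s
t_res = M / Q_s = 5.13 ÷ 0.0512222 = 100.152 s
D = 121.0 mm = 0.121 m;  h = 3.03 mm = 0.00303 m
ΔT_a = T_lim − T_in = 245.2 − 185.2 = 60 K
γ̇_max² = ΔT_a·ρ·cp/(η·t_res) = 60·1097·2163/(1516·100.152) = 937.683 s⁻²
Take the square root: γ̇_max = √(937.683) = 30.6216 s⁻¹
Solve γ̇ = πDN/h for N: N_max = γ̇_max·h/(π·D) = 30.6216 × 0.00303 / (π × 0.121) = 0.244082 rev/s = 14.6449 rpm

value=14.64 rpm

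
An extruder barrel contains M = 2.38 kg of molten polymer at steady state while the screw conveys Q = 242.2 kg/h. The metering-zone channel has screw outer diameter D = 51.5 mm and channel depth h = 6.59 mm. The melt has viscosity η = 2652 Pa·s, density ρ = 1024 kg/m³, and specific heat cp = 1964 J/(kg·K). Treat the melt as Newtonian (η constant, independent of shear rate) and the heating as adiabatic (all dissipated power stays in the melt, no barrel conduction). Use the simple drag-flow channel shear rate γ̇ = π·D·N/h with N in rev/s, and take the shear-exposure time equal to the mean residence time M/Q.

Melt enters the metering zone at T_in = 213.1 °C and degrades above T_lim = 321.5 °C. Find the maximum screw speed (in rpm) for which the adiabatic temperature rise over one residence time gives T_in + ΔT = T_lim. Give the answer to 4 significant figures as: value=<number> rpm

value=117.8 rpm

Throughput in SI: Q_s = 242.2 kg/h ÷ 3600 s/h = 0.0672778 kg/s
Mean residence time: t_res = M/Q_s = 2.38 kg / 0.0672778 kg/s = 35.3757 s
Geometry in SI: D = 51.5 mm → 0.0515 m, h = 6.59 mm → 0.00659 m
Allowable rise: ΔT_a = T_lim − T_in = 321.5 − 213.1 = 108.4 K
Invert ΔT = ηγ̇²t_res/(ρcp) for γ̇: γ̇_max² = ΔT_a ρ cp / (η t_res) = 108.4·1024·1964 / (2652·35.3757) = 2323.76 s⁻²
Take the square root: γ̇_max = √(2323.76) = 48.2054 s⁻¹
Solve γ̇ = πDN/h for N: N_max = γ̇_max·h/(π·D) = 48.2054 × 0.00659 / (π × 0.0515) = 1.96347 rev/s = 117.808 rpm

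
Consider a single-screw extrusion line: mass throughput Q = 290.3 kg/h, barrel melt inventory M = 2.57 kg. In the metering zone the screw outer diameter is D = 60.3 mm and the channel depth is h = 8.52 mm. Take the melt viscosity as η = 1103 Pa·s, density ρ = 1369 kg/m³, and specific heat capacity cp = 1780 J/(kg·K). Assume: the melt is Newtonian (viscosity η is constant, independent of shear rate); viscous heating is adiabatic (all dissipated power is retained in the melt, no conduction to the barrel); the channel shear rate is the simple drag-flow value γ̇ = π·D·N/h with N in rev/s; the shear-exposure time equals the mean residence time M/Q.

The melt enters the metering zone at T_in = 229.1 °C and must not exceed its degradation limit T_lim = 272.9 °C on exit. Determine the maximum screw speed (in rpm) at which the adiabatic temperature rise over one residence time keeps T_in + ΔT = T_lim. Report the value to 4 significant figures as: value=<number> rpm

value=148.7 rpm

Throughput in SI: Q_s = 290.3 kg/h ÷ 3600 s/h = 0.0806389 kg/s
t_res = M / Q_s = 2.57 / 0.0806389 = 31.8705 s
Convert to metres: D = 0.0603 m, h = 0.00852 m
ΔT_a = T_lim − T_in = 272.9 − 229.1 = 43.8 K
γ̇_max² = ΔT_a·ρ·cp/(η·t_res) = 43.8·1369·1780/(1103·31.8705) = 3036.22 s⁻²
γ̇_max = sqrt(3036.22) = 55.1019 s⁻¹
N_max = γ̇_max h / (πD) = 55.1019·0.00852/(π·0.0603) = 2.47822 rev/s → ×60 = 148.693 rpm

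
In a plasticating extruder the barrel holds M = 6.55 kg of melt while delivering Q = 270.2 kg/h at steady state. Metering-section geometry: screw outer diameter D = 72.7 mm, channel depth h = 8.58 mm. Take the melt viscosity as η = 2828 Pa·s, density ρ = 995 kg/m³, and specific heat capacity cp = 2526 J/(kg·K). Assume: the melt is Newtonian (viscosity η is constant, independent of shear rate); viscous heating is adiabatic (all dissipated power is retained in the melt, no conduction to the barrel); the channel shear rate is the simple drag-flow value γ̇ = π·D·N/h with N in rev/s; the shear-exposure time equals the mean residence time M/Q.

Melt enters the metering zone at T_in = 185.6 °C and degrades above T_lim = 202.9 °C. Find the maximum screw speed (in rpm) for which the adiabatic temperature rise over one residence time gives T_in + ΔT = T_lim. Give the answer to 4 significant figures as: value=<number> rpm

Throughput in SI: Q_s = 270.2 kg/h ÷ 3600 s/h = 0.0750556 kg/s
Mean residence time: t_res = M/Q_s = 6.55 kg / 0.0750556 kg/s = 87.2687 s
D = 72.7 mm = 0.0727 m;  h = 8.58 mm = 0.00858 m
ΔT_a = T_lim − T_in = 202.9 °C − 185.6 °C = 17.3 K
Invert ΔT = ηγ̇²t_res/(ρcp) for γ̇: γ̇_max² = ΔT_a ρ cp / (η t_res) = 17.3·995·2526 / (2828·87.2687) = 176.183 s⁻²
Take the square root: γ̇_max = √(176.183) = 13.2734 s⁻¹
N_max = γ̇_max·h / (π·D) = 13.2734 · 0.00858 / (π · 0.0727) = 0.498638 rev/s = 29.9183 rpm

value=29.92 rpm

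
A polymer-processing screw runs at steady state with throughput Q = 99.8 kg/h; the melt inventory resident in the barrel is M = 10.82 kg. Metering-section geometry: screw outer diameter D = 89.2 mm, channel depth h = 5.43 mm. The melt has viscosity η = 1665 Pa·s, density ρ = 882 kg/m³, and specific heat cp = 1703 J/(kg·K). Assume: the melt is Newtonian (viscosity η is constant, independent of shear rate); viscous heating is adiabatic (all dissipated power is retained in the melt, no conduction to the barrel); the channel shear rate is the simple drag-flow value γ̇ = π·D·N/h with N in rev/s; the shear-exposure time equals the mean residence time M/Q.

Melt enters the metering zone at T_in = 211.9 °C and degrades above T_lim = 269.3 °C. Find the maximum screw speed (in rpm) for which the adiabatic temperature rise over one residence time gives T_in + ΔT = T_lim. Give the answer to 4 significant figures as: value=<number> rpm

Q_s = Q / 3600 = 99.8 / 3600 = 0.0277222 kg/s
t_res = M / Q_s = 10.82 ÷ 0.0277222 = 390.301 s
Geometry in SI: D = 89.2 mm → 0.0892 m, h = 5.43 mm → 0.00543 m
ΔT_a = T_lim − T_in = 269.3 °C − 211.9 °C = 57.4 K
Invert ΔT = ηγ̇²t_res/(ρcp) for γ̇: γ̇_max² = ΔT_a ρ cp / (η t_res) = 57.4·882·1703 / (1665·390.301) = 132.673 s⁻²
Take the square root: γ̇_max = √(132.673) = 11.5184 s⁻¹
N_max = γ̇_max·h / (π·D) = 11.5184 · 0.00543 / (π · 0.0892) = 0.223191 rev/s = 13.3914 rpm

value=13.39 rpm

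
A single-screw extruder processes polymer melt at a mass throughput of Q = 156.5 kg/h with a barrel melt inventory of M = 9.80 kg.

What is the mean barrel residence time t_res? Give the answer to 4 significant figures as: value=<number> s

Convert throughput: Q = 156.5 kg/h = 156.5/3600 = 0.0434722 kg/s
t_res = M / Q_s = 9.80 / 0.0434722 = 225.431 s

value=225.4 s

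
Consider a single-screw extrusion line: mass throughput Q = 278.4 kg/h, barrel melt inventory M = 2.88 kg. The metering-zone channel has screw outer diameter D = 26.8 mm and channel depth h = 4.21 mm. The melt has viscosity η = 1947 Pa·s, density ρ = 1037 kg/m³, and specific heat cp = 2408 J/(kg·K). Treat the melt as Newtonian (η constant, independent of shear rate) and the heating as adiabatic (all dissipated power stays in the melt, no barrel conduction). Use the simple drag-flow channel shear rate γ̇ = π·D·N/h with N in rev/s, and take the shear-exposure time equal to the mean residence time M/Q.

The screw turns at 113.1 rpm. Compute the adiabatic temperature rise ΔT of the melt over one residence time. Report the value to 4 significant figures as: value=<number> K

value=41.27 K

Throughput in SI: Q_s = 278.4 kg/h ÷ 3600 s/h = 0.0773333 kg/s
t_res = M / Q_s = 2.88 ÷ 0.0773333 = 37.2414 s
D = 26.8 mm = 0.0268 m;  h = 4.21 mm = 0.00421 m;  N = 113.1 rpm / 60 = 1.885 rev/s
Shear rate: γ̇ = πDN/h = π·0.0268·1.885/0.00421 = 37.6976 s⁻¹
Adiabatic rise: ΔT = η γ̇² t_res / (ρ cp) = 1947·(37.6976)²·37.2414 / (1037·2408) = 41.2652 K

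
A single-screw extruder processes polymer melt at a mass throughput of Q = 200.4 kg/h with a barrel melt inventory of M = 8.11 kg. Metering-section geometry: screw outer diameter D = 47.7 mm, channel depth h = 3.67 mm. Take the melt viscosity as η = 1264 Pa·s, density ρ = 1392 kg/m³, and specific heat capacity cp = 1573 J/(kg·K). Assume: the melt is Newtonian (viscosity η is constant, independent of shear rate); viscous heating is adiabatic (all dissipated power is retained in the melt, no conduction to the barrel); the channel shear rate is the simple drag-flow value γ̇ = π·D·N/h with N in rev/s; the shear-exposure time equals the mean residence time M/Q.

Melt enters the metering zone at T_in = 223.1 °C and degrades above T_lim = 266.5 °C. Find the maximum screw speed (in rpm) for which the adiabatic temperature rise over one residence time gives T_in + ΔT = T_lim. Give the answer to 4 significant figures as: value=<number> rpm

Convert throughput: Q = 200.4 kg/h = 200.4/3600 = 0.0556667 kg/s
Mean residence time: t_res = M/Q_s = 8.11 kg / 0.0556667 kg/s = 145.689 s
Geometry in SI: D = 47.7 mm → 0.0477 m, h = 3.67 mm → 0.00367 m
ΔT_a = T_lim − T_in = 266.5 − 223.1 = 43.4 K
γ̇_max² = ΔT_a·ρ·cp / (η·t_res) = [43.4 × 1392 × 1573] / [1264 × 145.689] = 516.042 s⁻²
Take the square root: γ̇_max = √(516.042) = 22.7166 s⁻¹
N_max = γ̇_max·h / (π·D) = 22.7166 · 0.00367 / (π · 0.0477) = 0.55634 rev/s = 33.3804 rpm

value=33.38 rpm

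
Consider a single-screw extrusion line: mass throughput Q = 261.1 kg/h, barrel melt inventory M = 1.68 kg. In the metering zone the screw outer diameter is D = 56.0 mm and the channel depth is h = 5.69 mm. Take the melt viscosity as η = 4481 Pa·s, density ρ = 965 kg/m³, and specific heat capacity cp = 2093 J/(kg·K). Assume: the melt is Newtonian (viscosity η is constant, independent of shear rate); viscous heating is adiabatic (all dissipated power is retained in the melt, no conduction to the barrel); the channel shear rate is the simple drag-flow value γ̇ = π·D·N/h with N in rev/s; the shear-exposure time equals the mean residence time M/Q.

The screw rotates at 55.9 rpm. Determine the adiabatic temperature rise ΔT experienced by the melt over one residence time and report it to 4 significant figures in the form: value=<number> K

value=42.64 K

Convert throughput: Q = 261.1 kg/h = 261.1/3600 = 0.0725278 kg/s
Mean residence time: t_res = M/Q_s = 1.68 kg / 0.0725278 kg/s = 23.1635 s
Geometry in metres: D = 56.0 mm → 0.056 m, h = 5.69 mm → 0.00569 m; screw speed N = 55.9 rpm = 0.931667 rev/s
Shear rate: γ̇ = πDN/h = π·0.056·0.931667/0.00569 = 28.8062 s⁻¹
ΔT = η·γ̇²·t_res / (ρ·cp) = 4481 · (28.8062)² · 23.1635 / (965 · 2093) = 42.6438 K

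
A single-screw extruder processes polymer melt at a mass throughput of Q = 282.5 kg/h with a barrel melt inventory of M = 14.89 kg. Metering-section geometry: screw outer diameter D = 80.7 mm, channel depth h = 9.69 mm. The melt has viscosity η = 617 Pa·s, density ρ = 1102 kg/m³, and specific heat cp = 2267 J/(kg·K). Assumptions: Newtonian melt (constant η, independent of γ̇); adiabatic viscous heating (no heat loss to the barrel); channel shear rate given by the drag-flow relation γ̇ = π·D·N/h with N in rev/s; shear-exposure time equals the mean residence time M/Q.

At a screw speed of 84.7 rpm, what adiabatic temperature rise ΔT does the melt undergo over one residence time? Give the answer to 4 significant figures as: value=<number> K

value=63.93 K

Q_s = Q / 3600 = 282.5 / 3600 = 0.0784722 kg/s
t_res = M / Q_s = 14.89 / 0.0784722 = 189.749 s
Convert to SI: D = 0.0807 m, h = 0.00969 m, N = 84.7/60 = 1.41167 rev/s
γ̇ = π·D·N / h = π · 0.0807 · 1.41167 / 0.00969 = 36.9345 s⁻¹
Adiabatic rise: ΔT = η γ̇² t_res / (ρ cp) = 617·(36.9345)²·189.749 / (1102·2267) = 63.9285 K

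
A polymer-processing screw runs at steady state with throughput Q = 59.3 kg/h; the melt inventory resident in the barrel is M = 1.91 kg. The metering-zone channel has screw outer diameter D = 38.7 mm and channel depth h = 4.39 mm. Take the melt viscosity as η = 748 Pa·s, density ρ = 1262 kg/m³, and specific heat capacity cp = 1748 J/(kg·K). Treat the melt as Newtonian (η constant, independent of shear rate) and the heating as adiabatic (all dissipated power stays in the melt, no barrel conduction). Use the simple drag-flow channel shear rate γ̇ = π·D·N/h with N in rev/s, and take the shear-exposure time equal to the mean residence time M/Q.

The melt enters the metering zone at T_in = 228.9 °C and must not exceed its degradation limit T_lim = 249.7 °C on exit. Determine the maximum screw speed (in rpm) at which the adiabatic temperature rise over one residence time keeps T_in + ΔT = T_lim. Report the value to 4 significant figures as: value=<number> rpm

value=49.83 rpm

Q_s = Q / 3600 = 59.3 / 3600 = 0.0164722 kg/s
t_res = M / Q_s = 1.91 ÷ 0.0164722 = 115.953 s
D = 38.7 mm = 0.0387 m;  h = 4.39 mm = 0.00439 m
Allowable rise: ΔT_a = T_lim − T_in = 249.7 − 228.9 = 20.8 K
γ̇_max² = ΔT_a·ρ·cp/(η·t_res) = 20.8·1262·1748/(748·115.953) = 529.031 s⁻²
γ̇_max = √529.031 = 23.0007 s⁻¹
N_max = γ̇_max h / (πD) = 23.0007·0.00439/(π·0.0387) = 0.830509 rev/s → ×60 = 49.8305 rpm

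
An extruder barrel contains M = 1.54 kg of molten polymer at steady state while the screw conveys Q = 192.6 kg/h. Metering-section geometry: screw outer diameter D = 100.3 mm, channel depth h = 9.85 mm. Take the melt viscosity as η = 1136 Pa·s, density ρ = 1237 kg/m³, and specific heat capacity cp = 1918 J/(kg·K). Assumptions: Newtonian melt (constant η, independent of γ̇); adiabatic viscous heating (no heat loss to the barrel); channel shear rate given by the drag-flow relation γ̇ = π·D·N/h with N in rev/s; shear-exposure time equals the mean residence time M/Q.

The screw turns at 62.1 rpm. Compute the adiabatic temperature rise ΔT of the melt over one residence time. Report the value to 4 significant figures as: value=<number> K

Throughput in SI: Q_s = 192.6 kg/h ÷ 3600 s/h = 0.0535 kg/s
t_res = M / Q_s = 1.54 ÷ 0.0535 = 28.785 s
D = 100.3 mm = 0.1003 m;  h = 9.85 mm = 0.00985 m;  N = 62.1 rpm / 60 = 1.035 rev/s
γ̇ = π D N / h = (π)(0.1003)(1.035) / 0.00985 = 33.1097 s⁻¹
Adiabatic rise: ΔT = η γ̇² t_res / (ρ cp) = 1136·(33.1097)²·28.785 / (1237·1918) = 15.109 K

value=15.11 K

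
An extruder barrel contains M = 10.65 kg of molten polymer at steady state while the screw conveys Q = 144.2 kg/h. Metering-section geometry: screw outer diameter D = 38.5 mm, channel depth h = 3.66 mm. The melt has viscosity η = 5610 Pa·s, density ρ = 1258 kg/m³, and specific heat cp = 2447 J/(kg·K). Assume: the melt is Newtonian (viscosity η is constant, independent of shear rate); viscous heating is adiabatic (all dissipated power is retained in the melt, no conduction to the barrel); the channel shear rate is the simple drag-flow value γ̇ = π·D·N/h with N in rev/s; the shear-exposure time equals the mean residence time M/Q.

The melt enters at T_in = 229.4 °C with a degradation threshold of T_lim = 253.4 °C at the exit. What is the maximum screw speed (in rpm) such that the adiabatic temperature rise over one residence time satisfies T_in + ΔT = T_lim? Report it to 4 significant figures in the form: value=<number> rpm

value=12.78 rpm

Throughput in SI: Q_s = 144.2 kg/h ÷ 3600 s/h = 0.0400556 kg/s
t_res = M / Q_s = 10.65 / 0.0400556 = 265.881 s
D = 38.5 mm = 0.0385 m;  h = 3.66 mm = 0.00366 m
ΔT_a = T_lim − T_in = 253.4 °C − 229.4 °C = 24 K
γ̇_max² = ΔT_a·ρ·cp/(η·t_res) = 24·1258·2447/(5610·265.881) = 49.5309 s⁻²
γ̇_max = sqrt(49.5309) = 7.03782 s⁻¹
Solve γ̇ = πDN/h for N: N_max = γ̇_max·h/(π·D) = 7.03782 × 0.00366 / (π × 0.0385) = 0.212965 rev/s = 12.7779 rpm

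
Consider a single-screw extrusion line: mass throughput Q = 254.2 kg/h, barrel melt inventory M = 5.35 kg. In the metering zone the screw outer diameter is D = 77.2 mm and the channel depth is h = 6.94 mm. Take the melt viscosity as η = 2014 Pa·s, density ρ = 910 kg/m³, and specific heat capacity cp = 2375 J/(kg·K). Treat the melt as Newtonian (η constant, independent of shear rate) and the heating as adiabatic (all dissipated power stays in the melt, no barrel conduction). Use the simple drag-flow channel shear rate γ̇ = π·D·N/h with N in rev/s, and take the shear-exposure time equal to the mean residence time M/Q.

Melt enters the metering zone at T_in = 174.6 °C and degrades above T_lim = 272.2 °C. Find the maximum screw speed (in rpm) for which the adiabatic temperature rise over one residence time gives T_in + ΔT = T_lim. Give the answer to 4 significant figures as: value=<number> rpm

Convert throughput: Q = 254.2 kg/h = 254.2/3600 = 0.0706111 kg/s
Mean residence time: t_res = M/Q_s = 5.35 kg / 0.0706111 kg/s = 75.7671 s
D = 77.2 mm = 0.0772 m;  h = 6.94 mm = 0.00694 m
Allowable rise: ΔT_a = T_lim − T_in = 272.2 − 174.6 = 97.6 K
γ̇_max² = ΔT_a·ρ·cp / (η·t_res) = [97.6 × 910 × 2375] / [2014 × 75.7671] = 1382.34 s⁻²
γ̇_max = √1382.34 = 37.1798 s⁻¹
Solve γ̇ = πDN/h for N: N_max = γ̇_max·h/(π·D) = 37.1798 × 0.00694 / (π × 0.0772) = 1.0639 rev/s = 63.8338 rpm

value=63.83 rpm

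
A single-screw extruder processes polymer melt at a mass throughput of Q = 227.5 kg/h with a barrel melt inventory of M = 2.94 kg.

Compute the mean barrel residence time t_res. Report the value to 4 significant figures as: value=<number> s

value=46.52 s

Convert throughput: Q = 227.5 kg/h = 227.5/3600 = 0.0631944 kg/s
Mean residence time: t_res = M/Q_s = 2.94 kg / 0.0631944 kg/s = 46.5231 s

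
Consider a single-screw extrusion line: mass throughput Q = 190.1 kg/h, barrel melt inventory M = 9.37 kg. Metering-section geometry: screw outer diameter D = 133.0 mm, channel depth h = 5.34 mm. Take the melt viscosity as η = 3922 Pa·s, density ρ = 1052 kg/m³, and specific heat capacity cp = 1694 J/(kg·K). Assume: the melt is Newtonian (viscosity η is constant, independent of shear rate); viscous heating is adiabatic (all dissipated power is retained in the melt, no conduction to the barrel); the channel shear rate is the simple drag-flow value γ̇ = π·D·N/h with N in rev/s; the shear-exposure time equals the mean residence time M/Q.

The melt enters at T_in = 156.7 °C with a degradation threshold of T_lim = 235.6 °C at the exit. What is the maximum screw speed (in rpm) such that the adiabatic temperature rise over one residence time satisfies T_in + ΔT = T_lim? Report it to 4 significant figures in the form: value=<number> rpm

value=10.90 rpm

Throughput in SI: Q_s = 190.1 kg/h ÷ 3600 s/h = 0.0528056 kg/s
t_res = M / Q_s = 9.37 / 0.0528056 = 177.443 s
D = 133.0 mm = 0.133 m;  h = 5.34 mm = 0.00534 m
ΔT_a = T_lim − T_in = 235.6 − 156.7 = 78.9 K
γ̇_max² = ΔT_a·ρ·cp / (η·t_res) = [78.9 × 1052 × 1694] / [3922 × 177.443] = 202.041 s⁻²
γ̇_max = sqrt(202.041) = 14.2141 s⁻¹
N_max = γ̇_max·h / (π·D) = 14.2141 · 0.00534 / (π · 0.133) = 0.18166 rev/s = 10.8996 rpm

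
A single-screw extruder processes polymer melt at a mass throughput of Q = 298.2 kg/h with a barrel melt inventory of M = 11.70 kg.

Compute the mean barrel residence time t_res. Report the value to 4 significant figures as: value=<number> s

value=141.2 s

Q_s = Q / 3600 = 298.2 / 3600 = 0.0828333 kg/s
Mean residence time: t_res = M/Q_s = 11.70 kg / 0.0828333 kg/s = 141.247 s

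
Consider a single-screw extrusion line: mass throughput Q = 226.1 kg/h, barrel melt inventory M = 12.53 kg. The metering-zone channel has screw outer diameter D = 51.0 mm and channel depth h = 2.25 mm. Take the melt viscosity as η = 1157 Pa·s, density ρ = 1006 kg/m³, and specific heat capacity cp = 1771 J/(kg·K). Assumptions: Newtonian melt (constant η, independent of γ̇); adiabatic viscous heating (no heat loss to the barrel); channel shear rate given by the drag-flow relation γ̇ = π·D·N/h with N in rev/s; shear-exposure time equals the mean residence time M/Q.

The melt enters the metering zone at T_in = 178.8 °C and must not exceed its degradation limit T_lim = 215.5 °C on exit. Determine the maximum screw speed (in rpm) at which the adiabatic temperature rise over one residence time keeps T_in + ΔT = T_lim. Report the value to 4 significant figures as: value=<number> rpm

value=14.18 rpm

Q_s = Q / 3600 = 226.1 / 3600 = 0.0628056 kg/s
t_res = M / Q_s = 12.53 / 0.0628056 = 199.505 s
D = 51.0 mm = 0.051 m;  h = 2.25 mm = 0.00225 m
ΔT_a = T_lim − T_in = 215.5 °C − 178.8 °C = 36.7 K
γ̇_max² = ΔT_a·ρ·cp / (η·t_res) = [36.7 × 1006 × 1771] / [1157 × 199.505] = 283.267 s⁻²
γ̇_max = √283.267 = 16.8305 s⁻¹
N_max = γ̇_max·h / (π·D) = 16.8305 · 0.00225 / (π · 0.051) = 0.236353 rev/s = 14.1812 rpm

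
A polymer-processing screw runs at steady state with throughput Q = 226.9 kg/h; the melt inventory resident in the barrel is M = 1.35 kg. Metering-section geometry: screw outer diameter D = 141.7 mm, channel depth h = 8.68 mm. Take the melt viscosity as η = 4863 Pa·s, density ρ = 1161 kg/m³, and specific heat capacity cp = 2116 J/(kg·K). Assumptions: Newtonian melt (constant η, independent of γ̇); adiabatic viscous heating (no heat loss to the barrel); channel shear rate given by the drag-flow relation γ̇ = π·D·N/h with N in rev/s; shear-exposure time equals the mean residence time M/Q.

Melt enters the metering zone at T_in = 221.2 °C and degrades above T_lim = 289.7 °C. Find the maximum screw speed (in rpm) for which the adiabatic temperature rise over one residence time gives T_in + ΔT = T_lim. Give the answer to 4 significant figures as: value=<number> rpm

value=47.02 rpm

Q_s = Q / 3600 = 226.9 / 3600 = 0.0630278 kg/s
Mean residence time: t_res = M/Q_s = 1.35 kg / 0.0630278 kg/s = 21.4191 s
D = 141.7 mm = 0.1417 m;  h = 8.68 mm = 0.00868 m
ΔT_a = T_lim − T_in = 289.7 °C − 221.2 °C = 68.5 K
γ̇_max² = ΔT_a·ρ·cp/(η·t_res) = 68.5·1161·2116/(4863·21.4191) = 1615.59 s⁻²
γ̇_max = √1615.59 = 40.1945 s⁻¹
N_max = γ̇_max h / (πD) = 40.1945·0.00868/(π·0.1417) = 0.78373 rev/s → ×60 = 47.0238 rpm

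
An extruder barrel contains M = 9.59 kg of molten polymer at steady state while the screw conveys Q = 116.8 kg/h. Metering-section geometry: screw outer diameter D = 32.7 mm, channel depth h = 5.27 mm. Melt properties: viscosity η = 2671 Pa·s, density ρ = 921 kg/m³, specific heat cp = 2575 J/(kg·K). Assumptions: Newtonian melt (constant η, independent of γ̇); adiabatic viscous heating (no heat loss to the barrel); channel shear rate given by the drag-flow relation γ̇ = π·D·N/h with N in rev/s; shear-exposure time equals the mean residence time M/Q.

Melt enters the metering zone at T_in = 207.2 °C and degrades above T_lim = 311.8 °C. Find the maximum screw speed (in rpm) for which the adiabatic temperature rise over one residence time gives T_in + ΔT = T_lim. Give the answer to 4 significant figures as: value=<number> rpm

value=54.56 rpm

Throughput in SI: Q_s = 116.8 kg/h ÷ 3600 s/h = 0.0324444 kg/s
t_res = M / Q_s = 9.59 ÷ 0.0324444 = 295.582 s
D = 32.7 mm = 0.0327 m;  h = 5.27 mm = 0.00527 m
ΔT_a = T_lim − T_in = 311.8 − 207.2 = 104.6 K
γ̇_max² = ΔT_a·ρ·cp / (η·t_res) = [104.6 × 921 × 2575] / [2671 × 295.582] = 314.207 s⁻²
γ̇_max = sqrt(314.207) = 17.7259 s⁻¹
N_max = γ̇_max·h / (π·D) = 17.7259 · 0.00527 / (π · 0.0327) = 0.909329 rev/s = 54.5598 rpm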